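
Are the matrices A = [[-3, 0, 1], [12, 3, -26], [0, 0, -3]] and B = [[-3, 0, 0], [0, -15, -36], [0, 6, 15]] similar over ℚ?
No.

Both have characteristic polynomial (x - 3)(x + 3)^2, but the minimal polynomial of A is (x - 3)(x + 3)^2 while the minimal polynomial of B is (x - 3)(x + 3). The minimal polynomial is a similarity invariant, so A and B are not similar.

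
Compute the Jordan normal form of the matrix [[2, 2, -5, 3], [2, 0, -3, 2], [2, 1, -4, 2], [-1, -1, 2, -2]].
The characteristic polynomial is det(xI - A) = (x + 1)^4, so the eigenvalues are -1 (algebraic multiplicity 4).

For λ = -1: rank(A + I) = 2, rank((A + I)^2) = 0. The eigenspace has dimension 4 - 2 = 2, so there are 2 Jordan blocks; the rank sequence gives block sizes [2, 2].

Assembling the blocks gives the Jordan form J above.

J = [[-1, 1, 0, 0], [0, -1, 0, 0], [0, 0, -1, 1], [0, 0, 0, -1]]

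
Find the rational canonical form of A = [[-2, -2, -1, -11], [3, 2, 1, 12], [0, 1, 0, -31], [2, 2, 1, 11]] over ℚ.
R = [[0, 0, 0, 0], [1, 0, 0, 0], [0, 1, 0, -30], [0, 0, 1, 11]]

The invariant factors of A (the non-unit diagonal entries of the Smith normal form of xI - A over ℚ[x]) are x^2(x - 6)(x - 5), each dividing the next. The characteristic polynomial is their product, x^2(x - 6)(x - 5).

The rational canonical form is the block-diagonal matrix of companion matrices C(f_i):
R = [[0, 0, 0, 0], [1, 0, 0, 0], [0, 1, 0, -30], [0, 0, 1, 11]].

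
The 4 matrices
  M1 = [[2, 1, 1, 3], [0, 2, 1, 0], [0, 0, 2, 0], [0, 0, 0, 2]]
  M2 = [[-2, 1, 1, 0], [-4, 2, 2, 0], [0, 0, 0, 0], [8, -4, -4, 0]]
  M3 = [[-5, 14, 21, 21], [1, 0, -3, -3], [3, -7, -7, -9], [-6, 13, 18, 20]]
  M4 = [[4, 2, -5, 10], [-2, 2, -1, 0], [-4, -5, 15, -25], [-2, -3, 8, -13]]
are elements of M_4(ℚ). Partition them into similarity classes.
2 classes: {M1, M3, M4}, {M2}

Characteristic polynomials: χ_{M1} = (x - 2)^4, χ_{M2} = x^4, χ_{M3} = (x - 2)^4, χ_{M4} = (x - 2)^4.

{M1, M3, M4}: invariant factors x - 2, (x - 2)^3.

{M2}: invariant factors x, x, x^2.

Matrices are similar if and only if their invariant-factor lists agree; the partition into similarity classes is {M1, M3, M4}, {M2}.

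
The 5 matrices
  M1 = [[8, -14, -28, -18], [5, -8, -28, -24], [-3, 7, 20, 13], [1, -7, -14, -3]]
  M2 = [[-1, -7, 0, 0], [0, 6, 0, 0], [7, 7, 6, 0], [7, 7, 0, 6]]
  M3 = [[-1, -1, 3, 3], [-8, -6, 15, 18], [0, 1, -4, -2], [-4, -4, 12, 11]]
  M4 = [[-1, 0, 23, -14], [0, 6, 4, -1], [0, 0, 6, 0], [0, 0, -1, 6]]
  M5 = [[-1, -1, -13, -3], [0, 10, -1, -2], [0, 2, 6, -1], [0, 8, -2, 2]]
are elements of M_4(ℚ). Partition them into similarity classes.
4 classes: {M1}, {M2}, {M3}, {M4, M5}

Characteristic polynomials: χ_{M1} = (x - 6)^3(x + 1), χ_{M2} = (x - 6)^3(x + 1), χ_{M3} = (x - 1)^2(x + 1)^2, χ_{M4} = (x - 6)^3(x + 1), χ_{M5} = (x - 6)^3(x + 1).

{M1}: invariant factors x - 6, (x - 6)^2(x + 1).

{M2}: invariant factors x - 6, x - 6, (x - 6)(x + 1).

{M3}: invariant factors (x - 1)^2(x + 1)^2.

{M4, M5}: invariant factors (x - 6)^3(x + 1).

Matrices are similar if and only if their invariant-factor lists agree; the partition into similarity classes is {M1}, {M2}, {M3}, {M4, M5}.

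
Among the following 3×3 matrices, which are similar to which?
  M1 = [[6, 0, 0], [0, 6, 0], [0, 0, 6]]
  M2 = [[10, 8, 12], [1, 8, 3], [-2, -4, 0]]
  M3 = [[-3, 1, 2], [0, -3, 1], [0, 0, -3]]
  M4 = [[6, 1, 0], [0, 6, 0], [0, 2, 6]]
3 classes: {M1}, {M2, M4}, {M3}

Characteristic polynomials: χ_{M1} = (x - 6)^3, χ_{M2} = (x - 6)^3, χ_{M3} = (x + 3)^3, χ_{M4} = (x - 6)^3.

{M1}: invariant factors x - 6, x - 6, x - 6.

{M2, M4}: invariant factors x - 6, (x - 6)^2.

{M3}: invariant factors (x + 3)^3.

Matrices are similar if and only if their invariant-factor lists agree; the partition into similarity classes is {M1}, {M2, M4}, {M3}.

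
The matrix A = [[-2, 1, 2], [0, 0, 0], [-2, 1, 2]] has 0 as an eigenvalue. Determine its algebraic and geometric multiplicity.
The characteristic polynomial is x^3, so the factor x appears with exponent 3: the algebraic multiplicity is 3.

rank(A) = 1, so the eigenspace has dimension 3 - 1 = 2: the geometric multiplicity is 2.

Since 2 < 3, A is not diagonalizable.

algebraic multiplicity 3, geometric multiplicity 2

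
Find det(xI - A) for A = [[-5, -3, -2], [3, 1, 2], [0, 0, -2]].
χ_A(x) = (x + 2)^3

xI - A = [[x + 5, 3, 2], [-3, x - 1, -2], [0, 0, x + 2]].

Expanding det(xI - A) along the first row:
det(xI - A) = + (x + 5)·det([[x - 1, -2], [0, x + 2]]) - (3)·det([[-3, -2], [0, x + 2]]) + (2)·det([[-3, x - 1], [0, 0]]).

Evaluating gives χ_A(x) = x^3 + 6x^2 + 12x + 8 = (x + 2)^3.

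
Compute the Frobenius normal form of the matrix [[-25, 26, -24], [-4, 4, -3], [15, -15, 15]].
The invariant factors of A (the non-unit diagonal entries of the Smith normal form of xI - A over ℚ[x]) are (x + 3)(x^2 + 3x - 5), each dividing the next. The characteristic polynomial is their product, (x + 3)(x^2 + 3x - 5).

The rational canonical form is the block-diagonal matrix of companion matrices C(f_i):
R = [[0, 0, 15], [1, 0, -4], [0, 1, -6]].

Note the characteristic polynomial does not split into linear factors over ℚ, so A has no Jordan form over ℚ; the rational canonical form exists over any field.

R = [[0, 0, 15], [1, 0, -4], [0, 1, -6]]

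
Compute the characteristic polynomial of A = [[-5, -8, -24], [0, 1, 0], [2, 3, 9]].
χ_A(x) = (x - 3)(x - 1)^2

xI - A = [[x + 5, 8, 24], [0, x - 1, 0], [-2, -3, x - 9]].

Expanding det(xI - A) along the first row:
det(xI - A) = + (x + 5)·det([[x - 1, 0], [-3, x - 9]]) - (8)·det([[0, 0], [-2, x - 9]]) + (24)·det([[0, x - 1], [-2, -3]]).

Evaluating gives χ_A(x) = x^3 - 5x^2 + 7x - 3 = (x - 3)(x - 1)^2.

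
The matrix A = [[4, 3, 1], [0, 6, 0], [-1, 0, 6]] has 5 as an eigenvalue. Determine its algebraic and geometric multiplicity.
The characteristic polynomial is (x - 6)(x - 5)^2, so the factor x - 5 appears with exponent 2: the algebraic multiplicity is 2.

rank(A - 5I) = 2, so the eigenspace has dimension 3 - 2 = 1: the geometric multiplicity is 1.

Since 1 < 2, A is not diagonalizable.

algebraic multiplicity 2, geometric multiplicity 1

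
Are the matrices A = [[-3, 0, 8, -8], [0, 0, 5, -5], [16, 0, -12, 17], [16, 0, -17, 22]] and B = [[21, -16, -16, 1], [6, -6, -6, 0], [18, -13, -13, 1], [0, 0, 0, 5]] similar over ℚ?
Yes.

Two matrices over a field are similar if and only if they have the same invariant factors.

Both A and B have characteristic polynomial x(x - 5)^2(x + 3) and minimal polynomial x(x - 5)^2(x + 3). Computing further, both have invariant factors x(x - 5)^2(x + 3). Hence A and B are similar.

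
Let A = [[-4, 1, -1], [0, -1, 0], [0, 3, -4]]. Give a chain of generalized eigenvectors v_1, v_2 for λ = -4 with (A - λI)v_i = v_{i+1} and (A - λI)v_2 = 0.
v_1 = [[1, 0, -1]]^T, v_2 = [[1, 0, 0]]^T

We seek v_1 ∈ ker((A + 4I)^2) \ ker(A + 4I), then set v_{i+1} = (A + 4I) v_i.

One such chain is v_1 = [[1, 0, -1]]^T, v_2 = [[1, 0, 0]]^T. Check: (A + 4I) v_2 = [[0, 0, 0]]^T = 0.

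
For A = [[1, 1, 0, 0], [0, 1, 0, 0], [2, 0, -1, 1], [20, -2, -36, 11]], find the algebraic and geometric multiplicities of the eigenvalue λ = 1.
The characteristic polynomial is (x - 5)^2(x - 1)^2, so the factor x - 1 appears with exponent 2: the algebraic multiplicity is 2.

rank(A - I) = 3, so the eigenspace has dimension 4 - 3 = 1: the geometric multiplicity is 1.

Since 1 < 2, A is not diagonalizable.

algebraic multiplicity 2, geometric multiplicity 1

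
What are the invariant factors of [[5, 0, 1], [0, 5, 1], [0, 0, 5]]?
x - 5, (x - 5)^2

The Jordan structure of A has elementary divisors (x - 5)^2, (x - 5). Arranging the block sizes at each eigenvalue in decreasing order and taking row products gives the invariant factors.

Invariant factors (smallest first, each dividing the next): x - 5, (x - 5)^2.

Check: the last factor (x - 5)^2 is the minimal polynomial, and the product (x - 5)^3 is the characteristic polynomial.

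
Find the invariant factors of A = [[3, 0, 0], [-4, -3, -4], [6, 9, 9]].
The Jordan structure of A has elementary divisors (x - 3)^2, (x - 3). Arranging the block sizes at each eigenvalue in decreasing order and taking row products gives the invariant factors.

Invariant factors (smallest first, each dividing the next): x - 3, (x - 3)^2.

Check: the last factor (x - 3)^2 is the minimal polynomial, and the product (x - 3)^3 is the characteristic polynomial.

x - 3, (x - 3)^2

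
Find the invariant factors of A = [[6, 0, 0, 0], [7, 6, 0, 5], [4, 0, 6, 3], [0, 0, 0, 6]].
The Jordan structure of A has elementary divisors (x - 6)^2, (x - 6)^2. Arranging the block sizes at each eigenvalue in decreasing order and taking row products gives the invariant factors.

Invariant factors (smallest first, each dividing the next): (x - 6)^2, (x - 6)^2.

Check: the last factor (x - 6)^2 is the minimal polynomial, and the product (x - 6)^4 is the characteristic polynomial.

(x - 6)^2, (x - 6)^2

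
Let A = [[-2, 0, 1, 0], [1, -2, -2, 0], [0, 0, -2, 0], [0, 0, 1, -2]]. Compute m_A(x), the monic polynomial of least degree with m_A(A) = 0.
m_A(x) = (x + 2)^3

The characteristic polynomial factors as (x + 2)^4. The minimal polynomial is ∏(x - λ)^{k_λ} where k_λ is the size of the largest Jordan block at λ.

For λ = -2: rank(A + 2I) = 2, and the largest Jordan block has size 3 (the smallest k with rank((A + 2I)^k) = rank((A + 2I)^(k+1))).

So m_A(x) = (x + 2)^3.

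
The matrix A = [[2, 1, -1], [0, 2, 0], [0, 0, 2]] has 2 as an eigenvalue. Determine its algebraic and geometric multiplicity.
The characteristic polynomial is (x - 2)^3, so the factor x - 2 appears with exponent 3: the algebraic multiplicity is 3.

rank(A - 2I) = 1, so the eigenspace has dimension 3 - 1 = 2: the geometric multiplicity is 2.

Since 2 < 3, A is not diagonalizable.

algebraic multiplicity 3, geometric multiplicity 2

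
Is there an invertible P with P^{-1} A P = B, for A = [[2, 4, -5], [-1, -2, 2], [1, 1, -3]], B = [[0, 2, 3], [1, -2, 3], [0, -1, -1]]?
Yes.

Two matrices over a field are similar if and only if they have the same invariant factors.

Both A and B have characteristic polynomial (x + 1)^3 and minimal polynomial (x + 1)^3. Computing further, both have invariant factors (x + 1)^3. Hence A and B are similar.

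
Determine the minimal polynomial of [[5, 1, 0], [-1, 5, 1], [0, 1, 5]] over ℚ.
m_A(x) = (x - 5)^3

The characteristic polynomial factors as (x - 5)^3. The minimal polynomial is ∏(x - λ)^{k_λ} where k_λ is the size of the largest Jordan block at λ.

For λ = 5: rank(A - 5I) = 2, and the largest Jordan block has size 3 (the smallest k with rank((A - 5I)^k) = rank((A - 5I)^(k+1))).

So m_A(x) = (x - 5)^3.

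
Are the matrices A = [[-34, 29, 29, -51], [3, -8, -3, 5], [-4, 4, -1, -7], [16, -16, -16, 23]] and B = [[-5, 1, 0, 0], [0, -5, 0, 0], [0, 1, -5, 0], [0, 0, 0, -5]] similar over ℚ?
No.

Both have characteristic polynomial (x + 5)^4, but the minimal polynomial of A is (x + 5)^3 while the minimal polynomial of B is (x + 5)^2. The minimal polynomial is a similarity invariant, so A and B are not similar.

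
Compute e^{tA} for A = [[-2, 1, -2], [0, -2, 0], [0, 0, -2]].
e^{tA} = [[e^{-2*t}, t*e^{-2*t}, -2*t*e^{-2*t}], [0, e^{-2*t}, 0], [0, 0, e^{-2*t}]]

A has Jordan form J = [[-2, 1, 0], [0, -2, 0], [0, 0, -2]] with A = PJP^{-1}, so e^{tA} = P e^{tJ} P^{-1}.

For a Jordan block J_k(λ), e^{tJ_k(λ)} = e^{λt} · (I + tN + t^2 N^2/2! + ... + t^{k-1} N^{k-1}/(k-1)!) where N is the nilpotent superdiagonal part.

Assembling the blocks and conjugating back gives the entries of e^{tA} as shown above.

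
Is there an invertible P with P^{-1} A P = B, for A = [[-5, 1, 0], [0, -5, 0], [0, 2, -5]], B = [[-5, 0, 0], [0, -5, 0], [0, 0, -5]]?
Both have characteristic polynomial (x + 5)^3, but the minimal polynomial of A is (x + 5)^2 while the minimal polynomial of B is x + 5. The minimal polynomial is a similarity invariant, so A and B are not similar.

No.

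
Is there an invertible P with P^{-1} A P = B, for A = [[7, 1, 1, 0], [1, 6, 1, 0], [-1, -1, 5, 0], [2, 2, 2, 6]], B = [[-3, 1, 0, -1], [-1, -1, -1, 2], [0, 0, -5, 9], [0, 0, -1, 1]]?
trace(A) = 24 but trace(B) = -8. The trace is a similarity invariant, so A and B are not similar.

No.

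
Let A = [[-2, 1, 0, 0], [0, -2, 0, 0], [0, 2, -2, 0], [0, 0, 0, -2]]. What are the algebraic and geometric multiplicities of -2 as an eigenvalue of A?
The characteristic polynomial is (x + 2)^4, so the factor x + 2 appears with exponent 4: the algebraic multiplicity is 4.

rank(A + 2I) = 1, so the eigenspace has dimension 4 - 1 = 3: the geometric multiplicity is 3.

Since 3 < 4, A is not diagonalizable.

algebraic multiplicity 4, geometric multiplicity 3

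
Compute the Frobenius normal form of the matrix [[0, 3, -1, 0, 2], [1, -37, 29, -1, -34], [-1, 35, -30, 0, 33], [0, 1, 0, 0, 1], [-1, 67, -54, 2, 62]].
The invariant factors of A (the non-unit diagonal entries of the Smith normal form of xI - A over ℚ[x]) are (x + 1)(x^2 + 2x - 5)^2, each dividing the next. The characteristic polynomial is their product, (x + 1)(x^2 + 2x - 5)^2.

The rational canonical form is the block-diagonal matrix of companion matrices C(f_i):
R = [[0, 0, 0, 0, -25], [1, 0, 0, 0, -5], [0, 1, 0, 0, 26], [0, 0, 1, 0, 2], [0, 0, 0, 1, -5]].

Note the characteristic polynomial does not split into linear factors over ℚ, so A has no Jordan form over ℚ; the rational canonical form exists over any field.

R = [[0, 0, 0, 0, -25], [1, 0, 0, 0, -5], [0, 1, 0, 0, 26], [0, 0, 1, 0, 2], [0, 0, 0, 1, -5]]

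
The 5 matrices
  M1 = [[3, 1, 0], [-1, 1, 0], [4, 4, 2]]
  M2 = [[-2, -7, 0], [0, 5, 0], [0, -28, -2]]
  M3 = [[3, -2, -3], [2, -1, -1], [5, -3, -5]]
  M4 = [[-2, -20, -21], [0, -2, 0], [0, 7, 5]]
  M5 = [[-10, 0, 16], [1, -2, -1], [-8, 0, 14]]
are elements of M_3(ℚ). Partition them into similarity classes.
Characteristic polynomials: χ_{M1} = (x - 2)^3, χ_{M2} = (x - 5)(x + 2)^2, χ_{M3} = (x + 1)^3, χ_{M4} = (x - 5)(x + 2)^2, χ_{M5} = (x - 6)(x + 2)^2.

{M1}: invariant factors x - 2, (x - 2)^2.

{M2}: invariant factors x + 2, (x - 5)(x + 2).

{M3}: invariant factors (x + 1)^3.

{M4}: invariant factors (x - 5)(x + 2)^2.

{M5}: invariant factors (x - 6)(x + 2)^2.

Matrices are similar if and only if their invariant-factor lists agree; the partition into similarity classes is {M1}, {M2}, {M3}, {M4}, {M5}.

5 classes: {M1}, {M2}, {M3}, {M4}, {M5}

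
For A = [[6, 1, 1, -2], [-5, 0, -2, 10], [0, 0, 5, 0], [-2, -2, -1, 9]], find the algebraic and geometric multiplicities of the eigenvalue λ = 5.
algebraic multiplicity 4, geometric multiplicity 2

The characteristic polynomial is (x - 5)^4, so the factor x - 5 appears with exponent 4: the algebraic multiplicity is 4.

rank(A - 5I) = 2, so the eigenspace has dimension 4 - 2 = 2: the geometric multiplicity is 2.

Since 2 < 4, A is not diagonalizable.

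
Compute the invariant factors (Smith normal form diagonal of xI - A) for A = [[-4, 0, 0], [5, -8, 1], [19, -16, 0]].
The Jordan structure of A has elementary divisors (x + 4)^3. Arranging the block sizes at each eigenvalue in decreasing order and taking row products gives the invariant factors.

Invariant factors (smallest first, each dividing the next): (x + 4)^3.

Check: the last factor (x + 4)^3 is the minimal polynomial, and the product (x + 4)^3 is the characteristic polynomial.

(x + 4)^3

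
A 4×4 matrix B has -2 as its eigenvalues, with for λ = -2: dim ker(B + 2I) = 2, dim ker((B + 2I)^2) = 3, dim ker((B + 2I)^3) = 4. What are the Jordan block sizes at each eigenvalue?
λ = -2: successive nullity increments [2, 1, 1] count blocks of size ≥ k; block sizes are [3, 1].

Jordan blocks: (-2, 3), (-2, 1)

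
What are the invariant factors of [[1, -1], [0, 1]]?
(x - 1)^2

The Jordan structure of A has elementary divisors (x - 1)^2. Arranging the block sizes at each eigenvalue in decreasing order and taking row products gives the invariant factors.

Invariant factors (smallest first, each dividing the next): (x - 1)^2.

Check: the last factor (x - 1)^2 is the minimal polynomial, and the product (x - 1)^2 is the characteristic polynomial.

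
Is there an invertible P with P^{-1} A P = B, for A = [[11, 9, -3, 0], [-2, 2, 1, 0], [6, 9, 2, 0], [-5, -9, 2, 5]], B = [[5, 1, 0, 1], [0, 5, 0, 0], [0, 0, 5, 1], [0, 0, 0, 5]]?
Two matrices over a field are similar if and only if they have the same invariant factors.

Both A and B have characteristic polynomial (x - 5)^4 and minimal polynomial (x - 5)^2. Computing further, both have invariant factors (x - 5)^2, (x - 5)^2. Hence A and B are similar.

Yes.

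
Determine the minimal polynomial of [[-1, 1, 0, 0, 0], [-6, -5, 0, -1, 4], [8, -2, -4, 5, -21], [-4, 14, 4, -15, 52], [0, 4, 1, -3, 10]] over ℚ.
The characteristic polynomial factors as (x + 3)^5. The minimal polynomial is ∏(x - λ)^{k_λ} where k_λ is the size of the largest Jordan block at λ.

For λ = -3: rank(A + 3I) = 3, and the largest Jordan block has size 3 (the smallest k with rank((A + 3I)^k) = rank((A + 3I)^(k+1))).

So m_A(x) = (x + 3)^3.

m_A(x) = (x + 3)^3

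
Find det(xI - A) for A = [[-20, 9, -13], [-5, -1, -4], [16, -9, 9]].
xI - A = [[x + 20, -9, 13], [5, x + 1, 4], [-16, 9, x - 9]].

Expanding det(xI - A) along the first row:
det(xI - A) = + (x + 20)·det([[x + 1, 4], [9, x - 9]]) - (-9)·det([[5, 4], [-16, x - 9]]) + (13)·det([[5, x + 1], [-16, 9]]).

Evaluating gives χ_A(x) = x^3 + 12x^2 + 48x + 64 = (x + 4)^3.

χ_A(x) = (x + 4)^3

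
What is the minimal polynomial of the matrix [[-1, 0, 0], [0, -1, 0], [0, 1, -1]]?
m_A(x) = (x + 1)^2

The characteristic polynomial factors as (x + 1)^3. The minimal polynomial is ∏(x - λ)^{k_λ} where k_λ is the size of the largest Jordan block at λ.

For λ = -1: rank(A + I) = 1, and the largest Jordan block has size 2 (the smallest k with rank((A + I)^k) = rank((A + I)^(k+1))).

So m_A(x) = (x + 1)^2.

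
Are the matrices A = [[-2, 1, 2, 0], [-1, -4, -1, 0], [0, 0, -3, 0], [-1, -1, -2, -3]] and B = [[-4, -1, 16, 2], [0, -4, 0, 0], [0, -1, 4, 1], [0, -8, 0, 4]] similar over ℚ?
No.

trace(A) = -12 but trace(B) = 0. The trace is a similarity invariant, so A and B are not similar.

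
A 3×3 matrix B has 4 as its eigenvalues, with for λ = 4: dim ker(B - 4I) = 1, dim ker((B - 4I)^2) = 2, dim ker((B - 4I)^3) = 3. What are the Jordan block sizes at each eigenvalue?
Jordan blocks: (4, 3)

λ = 4: successive nullity increments [1, 1, 1] count blocks of size ≥ k; block sizes are [3].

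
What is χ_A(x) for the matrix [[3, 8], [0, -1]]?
χ_A(x) = (x - 3)(x + 1)

xI - A = [[x - 3, -8], [0, x + 1]].

Expanding det(xI - A) along the first row:
det(xI - A) = + (x - 3)·det([[x + 1]]) - (-8)·det([[0]]).

Evaluating gives χ_A(x) = x^2 - 2x - 3 = (x - 3)(x + 1).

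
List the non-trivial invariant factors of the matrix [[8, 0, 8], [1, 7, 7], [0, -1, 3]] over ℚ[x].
The Jordan structure of A has elementary divisors (x - 6)^3. Arranging the block sizes at each eigenvalue in decreasing order and taking row products gives the invariant factors.

Invariant factors (smallest first, each dividing the next): (x - 6)^3.

Check: the last factor (x - 6)^3 is the minimal polynomial, and the product (x - 6)^3 is the characteristic polynomial.

(x - 6)^3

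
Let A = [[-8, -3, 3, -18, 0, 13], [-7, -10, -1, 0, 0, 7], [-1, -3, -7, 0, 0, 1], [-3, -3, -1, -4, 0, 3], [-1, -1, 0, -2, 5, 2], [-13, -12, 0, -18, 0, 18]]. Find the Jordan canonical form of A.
J = [[-4, 1, 0, 0, 0, 0], [0, -4, 1, 0, 0, 0], [0, 0, -4, 0, 0, 0], [0, 0, 0, -4, 0, 0], [0, 0, 0, 0, 5, 1], [0, 0, 0, 0, 0, 5]]

The characteristic polynomial is det(xI - A) = (x - 5)^2(x + 4)^4, so the eigenvalues are -4 (algebraic multiplicity 4), 5 (algebraic multiplicity 2).

For λ = -4: rank(A + 4I) = 4, rank((A + 4I)^2) = 3, rank((A + 4I)^3) = 2. The eigenspace has dimension 6 - 4 = 2, so there are 2 Jordan blocks; the rank sequence gives block sizes [3, 1].

For λ = 5: rank(A - 5I) = 5, rank((A - 5I)^2) = 4. The eigenspace has dimension 6 - 5 = 1, so there is 1 Jordan block; the rank sequence gives block sizes [2].

Assembling the blocks gives the Jordan form J above.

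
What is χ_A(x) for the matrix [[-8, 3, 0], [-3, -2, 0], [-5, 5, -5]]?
xI - A = [[x + 8, -3, 0], [3, x + 2, 0], [5, -5, x + 5]].

Expanding det(xI - A) along the first row:
det(xI - A) = + (x + 8)·det([[x + 2, 0], [-5, x + 5]]) - (-3)·det([[3, 0], [5, x + 5]]) + (0)·det([[3, x + 2], [5, -5]]).

Evaluating gives χ_A(x) = x^3 + 15x^2 + 75x + 125 = (x + 5)^3.

χ_A(x) = (x + 5)^3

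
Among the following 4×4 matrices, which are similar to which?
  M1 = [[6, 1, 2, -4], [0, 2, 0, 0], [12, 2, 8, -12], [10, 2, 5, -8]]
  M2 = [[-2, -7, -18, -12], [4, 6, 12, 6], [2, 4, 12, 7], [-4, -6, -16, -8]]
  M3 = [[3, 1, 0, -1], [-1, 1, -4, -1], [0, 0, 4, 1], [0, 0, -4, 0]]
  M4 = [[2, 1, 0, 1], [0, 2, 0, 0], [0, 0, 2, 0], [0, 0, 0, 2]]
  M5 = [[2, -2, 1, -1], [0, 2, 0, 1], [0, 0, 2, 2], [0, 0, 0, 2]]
2 classes: {M1, M2, M3, M5}, {M4}

Characteristic polynomials: χ_{M1} = (x - 2)^4, χ_{M2} = (x - 2)^4, χ_{M3} = (x - 2)^4, χ_{M4} = (x - 2)^4, χ_{M5} = (x - 2)^4.

{M1, M2, M3, M5}: invariant factors (x - 2)^2, (x - 2)^2.

{M4}: invariant factors x - 2, x - 2, (x - 2)^2.

Matrices are similar if and only if their invariant-factor lists agree; the partition into similarity classes is {M1, M2, M3, M5}, {M4}.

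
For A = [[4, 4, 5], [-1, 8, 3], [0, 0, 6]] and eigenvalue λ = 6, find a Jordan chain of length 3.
v_1 = [[0, 0, 1]]^T, v_2 = [[5, 3, 0]]^T, v_3 = [[2, 1, 0]]^T

We seek v_1 ∈ ker((A - 6I)^3) \ ker((A - 6I)^2), then set v_{i+1} = (A - 6I) v_i.

One such chain is v_1 = [[0, 0, 1]]^T, v_2 = [[5, 3, 0]]^T, v_3 = [[2, 1, 0]]^T. Check: (A - 6I) v_3 = [[0, 0, 0]]^T = 0.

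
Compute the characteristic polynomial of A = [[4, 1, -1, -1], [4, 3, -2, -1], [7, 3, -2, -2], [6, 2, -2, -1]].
χ_A(x) = (x - 1)^4

xI - A = [[x - 4, -1, 1, 1], [-4, x - 3, 2, 1], [-7, -3, x + 2, 2], [-6, -2, 2, x + 1]].

Expanding det(xI - A) along the first row:
det(xI - A) = + (x - 4)·det([[x - 3, 2, 1], [-3, x + 2, 2], [-2, 2, x + 1]]) - (-1)·det([[-4, 2, 1], [-7, x + 2, 2], [-6, 2, x + 1]]) + (1)·det([[-4, x - 3, 1], [-7, -3, 2], [-6, -2, x + 1]]) - (1)·det([[-4, x - 3, 2], [-7, -3, x + 2], [-6, -2, 2]]).

Evaluating gives χ_A(x) = x^4 - 4x^3 + 6x^2 - 4x + 1 = (x - 1)^4.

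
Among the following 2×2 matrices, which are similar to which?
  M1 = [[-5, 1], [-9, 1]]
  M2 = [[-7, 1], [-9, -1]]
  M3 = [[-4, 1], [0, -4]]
2 classes: {M1}, {M2, M3}

Characteristic polynomials: χ_{M1} = (x + 2)^2, χ_{M2} = (x + 4)^2, χ_{M3} = (x + 4)^2.

{M1}: invariant factors (x + 2)^2.

{M2, M3}: invariant factors (x + 4)^2.

Matrices are similar if and only if their invariant-factor lists agree; the partition into similarity classes is {M1}, {M2, M3}.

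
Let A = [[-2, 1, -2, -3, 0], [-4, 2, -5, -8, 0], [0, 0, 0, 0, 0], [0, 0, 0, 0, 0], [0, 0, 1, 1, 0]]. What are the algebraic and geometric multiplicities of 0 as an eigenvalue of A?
algebraic multiplicity 5, geometric multiplicity 2

The characteristic polynomial is x^5, so the factor x appears with exponent 5: the algebraic multiplicity is 5.

rank(A) = 3, so the eigenspace has dimension 5 - 3 = 2: the geometric multiplicity is 2.

Since 2 < 5, A is not diagonalizable.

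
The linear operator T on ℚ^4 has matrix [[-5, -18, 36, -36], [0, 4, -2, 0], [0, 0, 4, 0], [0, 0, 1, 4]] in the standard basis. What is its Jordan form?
The characteristic polynomial is det(xI - A) = (x - 4)^3(x + 5), so the eigenvalues are -5 (algebraic multiplicity 1), 4 (algebraic multiplicity 3).

For λ = -5: algebraic multiplicity 1 gives one 1×1 block.

For λ = 4: rank(A - 4I) = 2, rank((A - 4I)^2) = 1. The eigenspace has dimension 4 - 2 = 2, so there are 2 Jordan blocks; the rank sequence gives block sizes [2, 1].

Assembling the blocks gives the Jordan form J above.

J = [[-5, 0, 0, 0], [0, 4, 1, 0], [0, 0, 4, 0], [0, 0, 0, 4]]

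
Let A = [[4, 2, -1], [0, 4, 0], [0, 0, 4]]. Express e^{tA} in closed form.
A has Jordan form J = [[4, 1, 0], [0, 4, 0], [0, 0, 4]] with A = PJP^{-1}, so e^{tA} = P e^{tJ} P^{-1}.

For a Jordan block J_k(λ), e^{tJ_k(λ)} = e^{λt} · (I + tN + t^2 N^2/2! + ... + t^{k-1} N^{k-1}/(k-1)!) where N is the nilpotent superdiagonal part.

Assembling the blocks and conjugating back gives the entries of e^{tA} as shown above.

e^{tA} = [[e^{4*t}, 2*t*e^{4*t}, -t*e^{4*t}], [0, e^{4*t}, 0], [0, 0, e^{4*t}]]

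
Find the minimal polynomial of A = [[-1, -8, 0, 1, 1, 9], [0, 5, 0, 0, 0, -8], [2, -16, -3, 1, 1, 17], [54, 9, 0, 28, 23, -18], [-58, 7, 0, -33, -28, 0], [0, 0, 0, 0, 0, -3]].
m_A(x) = (x - 5)^2(x + 3)^2

The characteristic polynomial factors as (x - 5)^2(x + 3)^4. The minimal polynomial is ∏(x - λ)^{k_λ} where k_λ is the size of the largest Jordan block at λ.

For λ = -3: rank(A + 3I) = 3, and the largest Jordan block has size 2 (the smallest k with rank((A + 3I)^k) = rank((A + 3I)^(k+1))).
For λ = 5: rank(A - 5I) = 5, and the largest Jordan block has size 2 (the smallest k with rank((A - 5I)^k) = rank((A - 5I)^(k+1))).

So m_A(x) = (x - 5)^2(x + 3)^2.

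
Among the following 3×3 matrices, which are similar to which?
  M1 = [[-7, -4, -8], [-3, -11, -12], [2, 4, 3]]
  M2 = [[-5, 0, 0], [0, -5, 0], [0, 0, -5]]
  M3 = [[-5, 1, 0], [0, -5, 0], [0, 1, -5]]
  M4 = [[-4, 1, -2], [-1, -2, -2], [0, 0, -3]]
3 classes: {M1, M3}, {M2}, {M4}

Characteristic polynomials: χ_{M1} = (x + 5)^3, χ_{M2} = (x + 5)^3, χ_{M3} = (x + 5)^3, χ_{M4} = (x + 3)^3.

{M1, M3}: invariant factors x + 5, (x + 5)^2.

{M2}: invariant factors x + 5, x + 5, x + 5.

{M4}: invariant factors x + 3, (x + 3)^2.

Matrices are similar if and only if their invariant-factor lists agree; the partition into similarity classes is {M1, M3}, {M2}, {M4}.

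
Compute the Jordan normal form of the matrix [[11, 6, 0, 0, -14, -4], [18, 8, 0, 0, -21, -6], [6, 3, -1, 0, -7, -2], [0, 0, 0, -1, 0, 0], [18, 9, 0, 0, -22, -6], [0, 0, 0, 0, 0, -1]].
J = [[-1, 1, 0, 0, 0, 0], [0, -1, 0, 0, 0, 0], [0, 0, -1, 0, 0, 0], [0, 0, 0, -1, 0, 0], [0, 0, 0, 0, -1, 0], [0, 0, 0, 0, 0, -1]]

The characteristic polynomial is det(xI - A) = (x + 1)^6, so the eigenvalues are -1 (algebraic multiplicity 6).

For λ = -1: rank(A + I) = 1, rank((A + I)^2) = 0. The eigenspace has dimension 6 - 1 = 5, so there are 5 Jordan blocks; the rank sequence gives block sizes [2, 1, 1, 1, 1].

Assembling the blocks gives the Jordan form J above.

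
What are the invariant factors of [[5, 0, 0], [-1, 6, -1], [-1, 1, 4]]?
The Jordan structure of A has elementary divisors (x - 5)^2, (x - 5). Arranging the block sizes at each eigenvalue in decreasing order and taking row products gives the invariant factors.

Invariant factors (smallest first, each dividing the next): x - 5, (x - 5)^2.

Check: the last factor (x - 5)^2 is the minimal polynomial, and the product (x - 5)^3 is the characteristic polynomial.

x - 5, (x - 5)^2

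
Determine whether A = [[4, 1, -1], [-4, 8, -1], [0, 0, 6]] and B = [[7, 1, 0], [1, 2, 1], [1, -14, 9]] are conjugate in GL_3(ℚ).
Two matrices over a field are similar if and only if they have the same invariant factors.

Both A and B have characteristic polynomial (x - 6)^3 and minimal polynomial (x - 6)^3. Computing further, both have invariant factors (x - 6)^3. Hence A and B are similar.

Yes.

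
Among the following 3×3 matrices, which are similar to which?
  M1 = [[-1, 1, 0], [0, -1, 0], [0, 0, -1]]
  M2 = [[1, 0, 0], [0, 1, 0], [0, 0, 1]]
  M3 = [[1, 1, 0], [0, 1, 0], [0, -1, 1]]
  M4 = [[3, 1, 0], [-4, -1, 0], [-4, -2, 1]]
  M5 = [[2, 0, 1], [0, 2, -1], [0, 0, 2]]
Characteristic polynomials: χ_{M1} = (x + 1)^3, χ_{M2} = (x - 1)^3, χ_{M3} = (x - 1)^3, χ_{M4} = (x - 1)^3, χ_{M5} = (x - 2)^3.

{M1}: invariant factors x + 1, (x + 1)^2.

{M2}: invariant factors x - 1, x - 1, x - 1.

{M3, M4}: invariant factors x - 1, (x - 1)^2.

{M5}: invariant factors x - 2, (x - 2)^2.

Matrices are similar if and only if their invariant-factor lists agree; the partition into similarity classes is {M1}, {M2}, {M3, M4}, {M5}.

4 classes: {M1}, {M2}, {M3, M4}, {M5}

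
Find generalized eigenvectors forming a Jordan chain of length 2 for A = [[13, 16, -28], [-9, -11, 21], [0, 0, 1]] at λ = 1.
v_1 = [[-3, 2, 0]]^T, v_2 = [[-4, 3, 0]]^T

We seek v_1 ∈ ker((A - I)^2) \ ker(A - I), then set v_{i+1} = (A - I) v_i.

One such chain is v_1 = [[-3, 2, 0]]^T, v_2 = [[-4, 3, 0]]^T. Check: (A - I) v_2 = [[0, 0, 0]]^T = 0.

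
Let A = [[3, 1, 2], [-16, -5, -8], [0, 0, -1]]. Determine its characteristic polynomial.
χ_A(x) = (x + 1)^3

xI - A = [[x - 3, -1, -2], [16, x + 5, 8], [0, 0, x + 1]].

Expanding det(xI - A) along the first row:
det(xI - A) = + (x - 3)·det([[x + 5, 8], [0, x + 1]]) - (-1)·det([[16, 8], [0, x + 1]]) + (-2)·det([[16, x + 5], [0, 0]]).

Evaluating gives χ_A(x) = x^3 + 3x^2 + 3x + 1 = (x + 1)^3.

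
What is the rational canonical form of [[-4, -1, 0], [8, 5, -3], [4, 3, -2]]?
The invariant factors of A (the non-unit diagonal entries of the Smith normal form of xI - A over ℚ[x]) are x(x^2 + x - 5), each dividing the next. The characteristic polynomial is their product, x(x^2 + x - 5).

The rational canonical form is the block-diagonal matrix of companion matrices C(f_i):
R = [[0, 0, 0], [1, 0, 5], [0, 1, -1]].

Note the characteristic polynomial does not split into linear factors over ℚ, so A has no Jordan form over ℚ; the rational canonical form exists over any field.

R = [[0, 0, 0], [1, 0, 5], [0, 1, -1]]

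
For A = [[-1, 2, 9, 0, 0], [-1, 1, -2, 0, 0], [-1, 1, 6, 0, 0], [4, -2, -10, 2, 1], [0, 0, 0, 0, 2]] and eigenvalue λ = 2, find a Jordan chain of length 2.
v_1 = [[0, 0, 0, -2, 1]]^T, v_2 = [[0, 0, 0, 1, 0]]^T

We seek v_1 ∈ ker((A - 2I)^2) \ ker(A - 2I), then set v_{i+1} = (A - 2I) v_i.

One such chain is v_1 = [[0, 0, 0, -2, 1]]^T, v_2 = [[0, 0, 0, 1, 0]]^T. Check: (A - 2I) v_2 = [[0, 0, 0, 0, 0]]^T = 0.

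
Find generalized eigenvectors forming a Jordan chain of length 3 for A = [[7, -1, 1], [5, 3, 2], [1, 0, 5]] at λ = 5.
v_1 = [[0, 2, 1]]^T, v_2 = [[-1, -2, 0]]^T, v_3 = [[0, -1, -1]]^T

We seek v_1 ∈ ker((A - 5I)^3) \ ker((A - 5I)^2), then set v_{i+1} = (A - 5I) v_i.

One such chain is v_1 = [[0, 2, 1]]^T, v_2 = [[-1, -2, 0]]^T, v_3 = [[0, -1, -1]]^T. Check: (A - 5I) v_3 = [[0, 0, 0]]^T = 0.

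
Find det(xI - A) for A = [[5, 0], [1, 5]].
xI - A = [[x - 5, 0], [-1, x - 5]].

Expanding det(xI - A) along the first row:
det(xI - A) = + (x - 5)·det([[x - 5]]) - (0)·det([[-1]]).

Evaluating gives χ_A(x) = x^2 - 10x + 25 = (x - 5)^2.

χ_A(x) = (x - 5)^2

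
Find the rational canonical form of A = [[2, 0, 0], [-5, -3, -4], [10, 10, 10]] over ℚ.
The invariant factors of A (the non-unit diagonal entries of the Smith normal form of xI - A over ℚ[x]) are x - 2, (x - 5)(x - 2), each dividing the next. The characteristic polynomial is their product, (x - 5)(x - 2)^2.

The rational canonical form is the block-diagonal matrix of companion matrices C(f_i):
R = [[2, 0, 0], [0, 0, -10], [0, 1, 7]].

R = [[2, 0, 0], [0, 0, -10], [0, 1, 7]]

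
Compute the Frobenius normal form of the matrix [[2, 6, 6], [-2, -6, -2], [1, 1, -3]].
The invariant factors of A (the non-unit diagonal entries of the Smith normal form of xI - A over ℚ[x]) are x + 4, (x - 1)(x + 4), each dividing the next. The characteristic polynomial is their product, (x - 1)(x + 4)^2.

The rational canonical form is the block-diagonal matrix of companion matrices C(f_i):
R = [[-4, 0, 0], [0, 0, 4], [0, 1, -3]].

R = [[-4, 0, 0], [0, 0, 4], [0, 1, -3]]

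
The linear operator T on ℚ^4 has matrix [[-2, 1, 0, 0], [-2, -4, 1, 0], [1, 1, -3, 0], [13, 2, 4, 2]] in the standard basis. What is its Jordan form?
The characteristic polynomial is det(xI - A) = (x - 2)(x + 3)^3, so the eigenvalues are -3 (algebraic multiplicity 3), 2 (algebraic multiplicity 1).

For λ = -3: rank(A + 3I) = 3, rank((A + 3I)^2) = 2, rank((A + 3I)^3) = 1. The eigenspace has dimension 4 - 3 = 1, so there is 1 Jordan block; the rank sequence gives block sizes [3].

For λ = 2: algebraic multiplicity 1 gives one 1×1 block.

Assembling the blocks gives the Jordan form J above.

J = [[-3, 1, 0, 0], [0, -3, 1, 0], [0, 0, -3, 0], [0, 0, 0, 2]]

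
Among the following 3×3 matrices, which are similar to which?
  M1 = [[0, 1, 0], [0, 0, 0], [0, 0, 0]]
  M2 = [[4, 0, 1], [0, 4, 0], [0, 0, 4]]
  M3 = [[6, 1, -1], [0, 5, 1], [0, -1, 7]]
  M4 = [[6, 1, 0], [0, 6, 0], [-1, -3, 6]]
4 classes: {M1}, {M2}, {M3}, {M4}

Characteristic polynomials: χ_{M1} = x^3, χ_{M2} = (x - 4)^3, χ_{M3} = (x - 6)^3, χ_{M4} = (x - 6)^3.

{M1}: invariant factors x, x^2.

{M2}: invariant factors x - 4, (x - 4)^2.

{M3}: invariant factors x - 6, (x - 6)^2.

{M4}: invariant factors (x - 6)^3.

Matrices are similar if and only if their invariant-factor lists agree; the partition into similarity classes is {M1}, {M2}, {M3}, {M4}.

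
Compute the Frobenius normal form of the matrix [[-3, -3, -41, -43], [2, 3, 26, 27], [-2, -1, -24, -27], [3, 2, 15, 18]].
The invariant factors of A (the non-unit diagonal entries of the Smith normal form of xI - A over ℚ[x]) are x - 2, (x - 2)(x + 5)^2, each dividing the next. The characteristic polynomial is their product, (x - 2)^2(x + 5)^2.

The rational canonical form is the block-diagonal matrix of companion matrices C(f_i):
R = [[2, 0, 0, 0], [0, 0, 0, 50], [0, 1, 0, -5], [0, 0, 1, -8]].

R = [[2, 0, 0, 0], [0, 0, 0, 50], [0, 1, 0, -5], [0, 0, 1, -8]]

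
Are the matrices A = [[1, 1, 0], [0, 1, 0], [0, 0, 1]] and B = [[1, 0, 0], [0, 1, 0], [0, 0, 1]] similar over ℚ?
Both have characteristic polynomial (x - 1)^3, but the minimal polynomial of A is (x - 1)^2 while the minimal polynomial of B is x - 1. The minimal polynomial is a similarity invariant, so A and B are not similar.

No.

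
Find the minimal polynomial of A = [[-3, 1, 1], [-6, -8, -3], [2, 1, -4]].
m_A(x) = (x + 5)^2

The characteristic polynomial factors as (x + 5)^3. The minimal polynomial is ∏(x - λ)^{k_λ} where k_λ is the size of the largest Jordan block at λ.

For λ = -5: rank(A + 5I) = 1, and the largest Jordan block has size 2 (the smallest k with rank((A + 5I)^k) = rank((A + 5I)^(k+1))).

So m_A(x) = (x + 5)^2.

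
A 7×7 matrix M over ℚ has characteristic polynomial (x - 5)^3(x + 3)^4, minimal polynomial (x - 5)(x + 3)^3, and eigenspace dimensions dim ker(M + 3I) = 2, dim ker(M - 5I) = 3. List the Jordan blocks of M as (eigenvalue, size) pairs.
Jordan blocks: (-3, 3), (-3, 1), (5, 1), (5, 1), (5, 1)

λ = -3: algebraic multiplicity 4 (exponent in χ_M), largest block size 3 (exponent in m_M), 2 blocks (geometric multiplicity). These force block sizes [3, 1].
λ = 5: algebraic multiplicity 3 (exponent in χ_M), largest block size 1 (exponent in m_M), 3 blocks (geometric multiplicity). These force block sizes [1, 1, 1].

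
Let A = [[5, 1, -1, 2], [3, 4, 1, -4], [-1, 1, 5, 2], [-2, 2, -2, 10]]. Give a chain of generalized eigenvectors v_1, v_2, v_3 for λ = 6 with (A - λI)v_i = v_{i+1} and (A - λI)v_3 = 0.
v_1 = [[1, 1, 0, 0]]^T, v_2 = [[0, 1, 0, 0]]^T, v_3 = [[1, -2, 1, 2]]^T

We seek v_1 ∈ ker((A - 6I)^3) \ ker((A - 6I)^2), then set v_{i+1} = (A - 6I) v_i.

One such chain is v_1 = [[1, 1, 0, 0]]^T, v_2 = [[0, 1, 0, 0]]^T, v_3 = [[1, -2, 1, 2]]^T. Check: (A - 6I) v_3 = [[0, 0, 0, 0]]^T = 0.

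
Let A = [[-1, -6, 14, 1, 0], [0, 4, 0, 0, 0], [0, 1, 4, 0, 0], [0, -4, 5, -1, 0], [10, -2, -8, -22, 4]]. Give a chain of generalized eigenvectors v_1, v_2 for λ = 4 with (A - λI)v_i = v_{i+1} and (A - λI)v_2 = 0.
We seek v_1 ∈ ker((A - 4I)^2) \ ker(A - 4I), then set v_{i+1} = (A - 4I) v_i.

One such chain is v_1 = [[-2, 1, 0, -1, 1]]^T, v_2 = [[3, 0, 1, 1, 0]]^T. Check: (A - 4I) v_2 = [[0, 0, 0, 0, 0]]^T = 0.

v_1 = [[-2, 1, 0, -1, 1]]^T, v_2 = [[3, 0, 1, 1, 0]]^T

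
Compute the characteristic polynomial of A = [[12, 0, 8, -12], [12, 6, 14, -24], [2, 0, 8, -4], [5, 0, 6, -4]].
xI - A = [[x - 12, 0, -8, 12], [-12, x - 6, -14, 24], [-2, 0, x - 8, 4], [-5, 0, -6, x + 4]].

Expanding det(xI - A) along the first row:
det(xI - A) = + (x - 12)·det([[x - 6, -14, 24], [0, x - 8, 4], [0, -6, x + 4]]) - (0)·det([[-12, -14, 24], [-2, x - 8, 4], [-5, -6, x + 4]]) + (-8)·det([[-12, x - 6, 24], [-2, 0, 4], [-5, 0, x + 4]]) - (12)·det([[-12, x - 6, -14], [-2, 0, x - 8], [-5, 0, -6]]).

Evaluating gives χ_A(x) = x^4 - 22x^3 + 180x^2 - 648x + 864 = (x - 6)^3(x - 4).

χ_A(x) = (x - 6)^3(x - 4)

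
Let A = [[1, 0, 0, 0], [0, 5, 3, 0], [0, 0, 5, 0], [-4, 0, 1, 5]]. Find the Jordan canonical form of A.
J = [[1, 0, 0, 0], [0, 5, 1, 0], [0, 0, 5, 0], [0, 0, 0, 5]]

The characteristic polynomial is det(xI - A) = (x - 5)^3(x - 1), so the eigenvalues are 1 (algebraic multiplicity 1), 5 (algebraic multiplicity 3).

For λ = 1: algebraic multiplicity 1 gives one 1×1 block.

For λ = 5: rank(A - 5I) = 2, rank((A - 5I)^2) = 1. The eigenspace has dimension 4 - 2 = 2, so there are 2 Jordan blocks; the rank sequence gives block sizes [2, 1].

Assembling the blocks gives the Jordan form J above.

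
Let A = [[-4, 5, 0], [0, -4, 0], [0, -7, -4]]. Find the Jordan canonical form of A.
The characteristic polynomial is det(xI - A) = (x + 4)^3, so the eigenvalues are -4 (algebraic multiplicity 3).

For λ = -4: rank(A + 4I) = 1, rank((A + 4I)^2) = 0. The eigenspace has dimension 3 - 1 = 2, so there are 2 Jordan blocks; the rank sequence gives block sizes [2, 1].

Assembling the blocks gives the Jordan form J above.

J = [[-4, 1, 0], [0, -4, 0], [0, 0, -4]]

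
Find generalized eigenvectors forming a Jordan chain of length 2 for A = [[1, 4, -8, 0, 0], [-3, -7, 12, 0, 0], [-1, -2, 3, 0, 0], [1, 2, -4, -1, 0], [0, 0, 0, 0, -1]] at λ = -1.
v_1 = [[-1, 5, 2, -4, 3]]^T, v_2 = [[2, -3, -1, 1, 0]]^T

We seek v_1 ∈ ker((A + I)^2) \ ker(A + I), then set v_{i+1} = (A + I) v_i.

One such chain is v_1 = [[-1, 5, 2, -4, 3]]^T, v_2 = [[2, -3, -1, 1, 0]]^T. Check: (A + I) v_2 = [[0, 0, 0, 0, 0]]^T = 0.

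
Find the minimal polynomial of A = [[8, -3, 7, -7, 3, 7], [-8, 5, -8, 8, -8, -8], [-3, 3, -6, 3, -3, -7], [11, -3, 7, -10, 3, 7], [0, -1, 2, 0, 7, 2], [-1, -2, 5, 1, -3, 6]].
m_A(x) = (x - 5)^2(x - 1)^2(x + 3)

The characteristic polynomial factors as (x - 5)^2(x - 1)^3(x + 3). The minimal polynomial is ∏(x - λ)^{k_λ} where k_λ is the size of the largest Jordan block at λ.

For λ = -3: rank(A + 3I) = 5, and the largest Jordan block has size 1 (the smallest k with rank((A + 3I)^k) = rank((A + 3I)^(k+1))).
For λ = 1: rank(A - I) = 4, and the largest Jordan block has size 2 (the smallest k with rank((A - I)^k) = rank((A - I)^(k+1))).
For λ = 5: rank(A - 5I) = 5, and the largest Jordan block has size 2 (the smallest k with rank((A - 5I)^k) = rank((A - 5I)^(k+1))).

So m_A(x) = (x - 5)^2(x - 1)^2(x + 3).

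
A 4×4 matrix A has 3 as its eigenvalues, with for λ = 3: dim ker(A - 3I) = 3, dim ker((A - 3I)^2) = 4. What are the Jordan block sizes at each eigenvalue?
Jordan blocks: (3, 2), (3, 1), (3, 1)

λ = 3: successive nullity increments [3, 1] count blocks of size ≥ k; block sizes are [2, 1, 1].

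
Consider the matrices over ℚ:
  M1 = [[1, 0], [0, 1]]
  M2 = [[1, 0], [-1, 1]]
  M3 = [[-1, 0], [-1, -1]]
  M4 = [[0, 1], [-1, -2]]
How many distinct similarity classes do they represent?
Characteristic polynomials: χ_{M1} = (x - 1)^2, χ_{M2} = (x - 1)^2, χ_{M3} = (x + 1)^2, χ_{M4} = (x + 1)^2.

{M1}: invariant factors x - 1, x - 1.

{M2}: invariant factors (x - 1)^2.

{M3, M4}: invariant factors (x + 1)^2.

Matrices are similar if and only if their invariant-factor lists agree; the partition into similarity classes is {M1}, {M2}, {M3, M4}.

3 classes: {M1}, {M2}, {M3, M4}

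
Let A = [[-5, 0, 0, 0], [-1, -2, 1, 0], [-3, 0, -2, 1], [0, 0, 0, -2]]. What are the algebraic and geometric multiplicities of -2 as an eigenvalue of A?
algebraic multiplicity 3, geometric multiplicity 1

The characteristic polynomial is (x + 2)^3(x + 5), so the factor x + 2 appears with exponent 3: the algebraic multiplicity is 3.

rank(A + 2I) = 3, so the eigenspace has dimension 4 - 3 = 1: the geometric multiplicity is 1.

Since 1 < 3, A is not diagonalizable.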